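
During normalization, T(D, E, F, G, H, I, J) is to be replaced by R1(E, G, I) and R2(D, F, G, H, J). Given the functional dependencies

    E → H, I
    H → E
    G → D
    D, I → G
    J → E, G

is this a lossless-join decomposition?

Common attributes: R1 ∩ R2 = {G}.
Closure of {G}: G → D applies, adding D. So (G)⁺ = {D, G}.
The closure contains neither all of R1 = {E, G, I} nor all of R2 = {D, F, G, H, J}, so the common attributes are not a superkey of either fragment. The join is lossy.

No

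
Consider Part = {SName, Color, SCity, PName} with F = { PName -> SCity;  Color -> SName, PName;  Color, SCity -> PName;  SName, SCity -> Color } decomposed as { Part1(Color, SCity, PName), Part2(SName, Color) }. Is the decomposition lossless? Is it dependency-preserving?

Lossless test: (Color)⁺ = {SName, Color, SCity, PName}, which contains all of one fragment — lossless.
Dependency preservation: the restricted closure of {SName, SCity} across the fragments never reaches {Color}, so SName, SCity → Color cannot be enforced without a join — not preserved.

lossless but not dependency-preserving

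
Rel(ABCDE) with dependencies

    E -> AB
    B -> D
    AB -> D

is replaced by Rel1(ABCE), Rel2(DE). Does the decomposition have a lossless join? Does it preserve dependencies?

lossless but not dependency-preserving

Lossless test: (E)⁺ = {ABDE}, which contains all of one fragment — lossless.
Dependency preservation: the restricted closure of {B} across the fragments never reaches {D}, so B → D cannot be enforced without a join — not preserved.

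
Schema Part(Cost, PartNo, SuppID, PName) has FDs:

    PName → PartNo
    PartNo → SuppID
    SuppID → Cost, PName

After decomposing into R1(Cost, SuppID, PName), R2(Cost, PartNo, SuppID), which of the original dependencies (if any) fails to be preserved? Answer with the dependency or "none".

PName → PartNo: restricted closure across fragments reaches PartNo.
PartNo → SuppID lies within R2.
SuppID → Cost, PName lies within R1.
Every dependency is enforceable on the fragments, so the decomposition is dependency-preserving.

none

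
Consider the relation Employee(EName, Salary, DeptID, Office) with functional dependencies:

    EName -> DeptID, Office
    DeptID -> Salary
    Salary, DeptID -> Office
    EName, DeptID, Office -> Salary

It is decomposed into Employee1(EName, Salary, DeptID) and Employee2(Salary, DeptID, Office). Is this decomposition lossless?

Common attributes: Employee1 ∩ Employee2 = {Salary, DeptID}.
Closure of {Salary, DeptID}: Salary, DeptID → Office applies, adding Office. So (Salary, DeptID)⁺ = {Salary, DeptID, Office}.
This closure contains every attribute of Employee2, so Employee1 ∩ Employee2 → Employee2. The join is lossless.

Yes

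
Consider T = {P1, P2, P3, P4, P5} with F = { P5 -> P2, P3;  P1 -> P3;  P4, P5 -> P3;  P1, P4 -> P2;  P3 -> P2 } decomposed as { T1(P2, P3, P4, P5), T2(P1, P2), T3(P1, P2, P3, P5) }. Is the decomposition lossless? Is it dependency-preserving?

lossy but dependency-preserving

Lossless test (chase): Rows 2 and 3 agree on P1; apply P1→P3 and equate their P3 entries. No row becomes fully distinguished — the join is lossy.
Dependency preservation: P1, P4 → P2 is not contained in any single fragment, but the restricted closure of its left-hand side across the fragments still reaches the right-hand side; the remaining FDs each lie inside some fragment. All dependencies are preserved.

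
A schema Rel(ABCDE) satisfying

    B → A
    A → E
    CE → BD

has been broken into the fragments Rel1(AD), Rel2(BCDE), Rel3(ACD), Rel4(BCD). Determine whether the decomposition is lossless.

No

Chase test. Columns are ABCDE; row i has aⱼ where attribute j ∈ Reli, else bᵢⱼ.
Initial tableau (one row per fragment):
  row 1: a1 b12 b13 a4 b15
  row 2: b21 a2 a3 a4 a5
  row 3: a1 b32 a3 a4 b35
  row 4: b41 a2 a3 a4 b45
Rows 2 and 4 agree on B; apply B→A and equate their A entries.
Rows 1 and 3 agree on A; apply A→E and equate their E entries.
Rows 2 and 4 agree on A; apply A→E and equate their E entries.
No row becomes fully distinguished — the join is lossy.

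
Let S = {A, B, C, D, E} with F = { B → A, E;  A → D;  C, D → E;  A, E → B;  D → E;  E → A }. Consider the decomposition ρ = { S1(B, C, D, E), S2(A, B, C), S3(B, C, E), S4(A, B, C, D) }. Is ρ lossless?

Yes

Chase test. Columns are A, B, C, D, E; row i has aⱼ where attribute j ∈ Si, else bᵢⱼ.
Initial tableau (one row per fragment):
  row 1: b11 a2 a3 a4 a5
  row 2: a1 a2 a3 b24 b25
  row 3: b31 a2 a3 b34 a5
  row 4: a1 a2 a3 a4 b45
Rows 1 and 2 agree on B; apply B→A, E and equate their A, E entries.
Rows 1 and 3 agree on B; apply B→A, E and equate their A, E entries.
Rows 1 and 4 agree on B; apply B→A, E and equate their A, E entries.
Rows 1 and 2 agree on A; apply A→D and equate their D entries.
Rows 1 and 3 agree on A; apply A→D and equate their D entries.
Row 1 is now all distinguished symbols — the join is lossless.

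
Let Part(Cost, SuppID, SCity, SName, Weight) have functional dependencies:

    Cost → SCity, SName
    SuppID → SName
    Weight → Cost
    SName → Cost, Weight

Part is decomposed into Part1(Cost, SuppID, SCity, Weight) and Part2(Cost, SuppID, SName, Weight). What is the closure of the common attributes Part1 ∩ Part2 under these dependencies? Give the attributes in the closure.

Cost, SuppID, SCity, SName, Weight

Part1 ∩ Part2 = {Cost, SuppID, Weight}.
Cost → SCity, SName applies, adding SCity, SName
Closure: {Cost, SuppID, SCity, SName, Weight}.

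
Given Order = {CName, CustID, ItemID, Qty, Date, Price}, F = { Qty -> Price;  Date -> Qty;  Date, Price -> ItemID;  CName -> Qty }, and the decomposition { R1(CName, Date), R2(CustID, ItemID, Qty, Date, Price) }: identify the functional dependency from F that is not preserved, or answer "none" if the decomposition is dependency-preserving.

Check CName → Qty: no single fragment contains all of {CName, Qty}, and the restricted closure of {CName} across the fragments never reaches {Qty}.
Qty → Price is preserved.
Date → Qty is preserved.
Date, Price → ItemID is preserved.

CName -> Qty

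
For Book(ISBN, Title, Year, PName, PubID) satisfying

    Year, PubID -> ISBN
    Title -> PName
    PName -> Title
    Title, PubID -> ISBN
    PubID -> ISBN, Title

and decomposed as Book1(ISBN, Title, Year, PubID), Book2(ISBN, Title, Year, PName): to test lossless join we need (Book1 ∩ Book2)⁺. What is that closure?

ISBN, Title, Year, PName

Book1 ∩ Book2 = {ISBN, Title, Year}.
Title → PName applies, adding PName
Closure: {ISBN, Title, Year, PName}.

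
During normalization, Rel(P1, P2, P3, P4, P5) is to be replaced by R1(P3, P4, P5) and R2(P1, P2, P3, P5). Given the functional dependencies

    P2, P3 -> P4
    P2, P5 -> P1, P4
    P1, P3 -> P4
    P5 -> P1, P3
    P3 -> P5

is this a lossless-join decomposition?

Common attributes: R1 ∩ R2 = {P3, P5}.
Closure of {P3, P5}: P5 → P1, P3 applies, adding P1; P1, P3 → P4 applies, adding P4. So (P3, P5)⁺ = {P1, P3, P4, P5}.
This closure contains every attribute of R1, so R1 ∩ R2 → R1. The join is lossless.

Yes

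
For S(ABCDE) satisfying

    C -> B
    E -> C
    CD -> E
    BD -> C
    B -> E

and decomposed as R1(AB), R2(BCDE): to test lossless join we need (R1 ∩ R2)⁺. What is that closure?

R1 ∩ R2 = {B}.
B → E applies, adding E
E → C applies, adding C
Closure: {BCE}.

BCE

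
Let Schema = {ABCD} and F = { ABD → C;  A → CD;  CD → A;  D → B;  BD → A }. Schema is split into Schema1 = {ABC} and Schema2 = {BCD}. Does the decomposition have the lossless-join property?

No

Common attributes: Schema1 ∩ Schema2 = {BC}.
No dependency enlarges {BC}, so (BC)⁺ = {BC}.
The closure contains neither all of Schema1 = {ABC} nor all of Schema2 = {BCD}, so the common attributes are not a superkey of either fragment. The join is lossy.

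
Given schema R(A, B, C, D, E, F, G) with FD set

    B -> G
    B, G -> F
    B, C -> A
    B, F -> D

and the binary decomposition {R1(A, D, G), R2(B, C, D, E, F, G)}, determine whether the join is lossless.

Common attributes: R1 ∩ R2 = {D, G}.
No dependency enlarges {D, G}, so (D, G)⁺ = {D, G}.
The closure contains neither all of R1 = {A, D, G} nor all of R2 = {B, C, D, E, F, G}, so the common attributes are not a superkey of either fragment. The join is lossy.

No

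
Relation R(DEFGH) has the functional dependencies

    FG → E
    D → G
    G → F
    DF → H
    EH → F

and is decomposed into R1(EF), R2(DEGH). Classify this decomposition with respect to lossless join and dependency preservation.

Lossless test: (E)⁺ = {E}, which is a superkey of neither fragment — lossy.
Dependency preservation: the restricted closure of {G} across the fragments never reaches {F}, so G → F cannot be enforced without a join — not preserved.

lossy and not dependency-preserving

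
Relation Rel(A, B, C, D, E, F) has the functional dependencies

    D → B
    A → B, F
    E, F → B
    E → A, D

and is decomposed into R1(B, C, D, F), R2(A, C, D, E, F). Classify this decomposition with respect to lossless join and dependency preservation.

lossless but not dependency-preserving

Lossless test: (C, D, F)⁺ = {B, C, D, F}, which contains all of one fragment — lossless.
Dependency preservation: the restricted closure of {A} across the fragments never reaches {B, F}, so A → B, F cannot be enforced without a join — not preserved.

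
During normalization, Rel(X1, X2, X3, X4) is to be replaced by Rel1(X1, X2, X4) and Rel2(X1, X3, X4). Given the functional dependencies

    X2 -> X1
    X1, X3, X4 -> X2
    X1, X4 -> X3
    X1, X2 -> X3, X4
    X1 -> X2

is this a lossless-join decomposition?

Yes

Common attributes: Rel1 ∩ Rel2 = {X1, X4}.
Closure of {X1, X4}: X1, X4 → X3 applies, adding X3; X1 → X2 applies, adding X2. So (X1, X4)⁺ = {X1, X2, X3, X4}.
This closure contains every attribute of Rel1, so Rel1 ∩ Rel2 → Rel1. The join is lossless.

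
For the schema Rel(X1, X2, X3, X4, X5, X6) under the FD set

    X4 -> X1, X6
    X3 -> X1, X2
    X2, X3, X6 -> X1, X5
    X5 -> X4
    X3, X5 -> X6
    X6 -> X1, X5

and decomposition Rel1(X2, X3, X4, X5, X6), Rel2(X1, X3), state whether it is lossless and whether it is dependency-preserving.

lossless but not dependency-preserving

Lossless test: (X3)⁺ = {X1, X2, X3}, which contains all of one fragment — lossless.
Dependency preservation: the restricted closure of {X4} across the fragments never reaches {X1, X6}, so X4 → X1, X6 cannot be enforced without a join — not preserved.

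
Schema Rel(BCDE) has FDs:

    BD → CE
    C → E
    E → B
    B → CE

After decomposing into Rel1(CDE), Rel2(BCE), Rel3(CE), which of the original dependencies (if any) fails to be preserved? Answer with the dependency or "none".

none

BD → CE: restricted closure across fragments reaches CE.
C → E lies within Rel1.
E → B lies within Rel2.
B → CE lies within Rel2.
Every dependency is enforceable on the fragments, so the decomposition is dependency-preserving.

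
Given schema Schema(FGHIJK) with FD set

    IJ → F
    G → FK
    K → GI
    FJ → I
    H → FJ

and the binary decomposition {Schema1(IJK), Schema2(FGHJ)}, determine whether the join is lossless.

No

Common attributes: Schema1 ∩ Schema2 = {J}.
No dependency enlarges {J}, so (J)⁺ = {J}.
The closure contains neither all of Schema1 = {IJK} nor all of Schema2 = {FGHJ}, so the common attributes are not a superkey of either fragment. The join is lossy.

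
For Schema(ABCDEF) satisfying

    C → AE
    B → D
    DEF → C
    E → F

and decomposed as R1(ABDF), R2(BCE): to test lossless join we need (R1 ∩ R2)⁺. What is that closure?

R1 ∩ R2 = {B}.
B → D applies, adding D
Closure: {BD}.

BD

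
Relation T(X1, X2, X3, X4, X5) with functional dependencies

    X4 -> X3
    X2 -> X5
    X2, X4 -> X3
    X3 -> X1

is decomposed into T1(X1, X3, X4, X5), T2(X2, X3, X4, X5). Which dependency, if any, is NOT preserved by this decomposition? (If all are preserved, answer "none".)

none

X4 → X3 lies within T1.
X2 → X5 lies within T2.
X2, X4 → X3 lies within T2.
X3 → X1 lies within T1.
Every dependency is enforceable on the fragments, so the decomposition is dependency-preserving.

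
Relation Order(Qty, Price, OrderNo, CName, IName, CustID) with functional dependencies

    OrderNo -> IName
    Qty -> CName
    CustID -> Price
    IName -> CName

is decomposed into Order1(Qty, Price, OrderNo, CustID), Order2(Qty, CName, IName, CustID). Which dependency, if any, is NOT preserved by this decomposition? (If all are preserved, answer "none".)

Check OrderNo → IName: no single fragment contains all of {OrderNo, IName}, and the restricted closure of {OrderNo} across the fragments never reaches {IName}.
Qty → CName is preserved.
CustID → Price is preserved.
IName → CName is preserved.

OrderNo -> IName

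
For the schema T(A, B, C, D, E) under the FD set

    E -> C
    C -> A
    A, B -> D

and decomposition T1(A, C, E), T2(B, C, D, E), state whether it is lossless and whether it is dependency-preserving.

lossless but not dependency-preserving

Lossless test: (C, E)⁺ = {A, C, E}, which contains all of one fragment — lossless.
Dependency preservation: the restricted closure of {A, B} across the fragments never reaches {D}, so A, B → D cannot be enforced without a join — not preserved.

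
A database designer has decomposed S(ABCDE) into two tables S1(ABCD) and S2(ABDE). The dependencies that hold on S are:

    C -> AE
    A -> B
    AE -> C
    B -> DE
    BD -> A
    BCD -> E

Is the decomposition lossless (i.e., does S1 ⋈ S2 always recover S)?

Yes

Common attributes: S1 ∩ S2 = {ABD}.
Closure of {ABD}: B → DE applies, adding E; AE → C applies, adding C. So (ABD)⁺ = {ABCDE}.
This closure contains every attribute of S1, so S1 ∩ S2 → S1. The join is lossless.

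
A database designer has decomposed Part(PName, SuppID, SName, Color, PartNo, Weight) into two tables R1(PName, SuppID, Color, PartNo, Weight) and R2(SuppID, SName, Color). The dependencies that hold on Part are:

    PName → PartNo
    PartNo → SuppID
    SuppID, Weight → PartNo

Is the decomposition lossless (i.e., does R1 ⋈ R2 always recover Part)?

No

Common attributes: R1 ∩ R2 = {SuppID, Color}.
No dependency enlarges {SuppID, Color}, so (SuppID, Color)⁺ = {SuppID, Color}.
The closure contains neither all of R1 = {PName, SuppID, Color, PartNo, Weight} nor all of R2 = {SuppID, SName, Color}, so the common attributes are not a superkey of either fragment. The join is lossy.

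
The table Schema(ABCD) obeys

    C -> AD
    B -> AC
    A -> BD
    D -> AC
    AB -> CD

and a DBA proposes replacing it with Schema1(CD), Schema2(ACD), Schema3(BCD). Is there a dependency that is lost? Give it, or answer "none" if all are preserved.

none

C → AD lies within Schema2.
B → AC: restricted closure across fragments reaches AC.
A → BD: restricted closure across fragments reaches BD.
D → AC lies within Schema2.
AB → CD: restricted closure across fragments reaches CD.
Every dependency is enforceable on the fragments, so the decomposition is dependency-preserving.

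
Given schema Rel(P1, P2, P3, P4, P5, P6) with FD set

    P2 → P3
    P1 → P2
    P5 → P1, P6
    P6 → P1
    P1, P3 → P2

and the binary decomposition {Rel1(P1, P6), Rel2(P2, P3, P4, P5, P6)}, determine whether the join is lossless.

Common attributes: Rel1 ∩ Rel2 = {P6}.
Closure of {P6}: P6 → P1 applies, adding P1; P1 → P2 applies, adding P2; P2 → P3 applies, adding P3. So (P6)⁺ = {P1, P2, P3, P6}.
This closure contains every attribute of Rel1, so Rel1 ∩ Rel2 → Rel1. The join is lossless.

Yes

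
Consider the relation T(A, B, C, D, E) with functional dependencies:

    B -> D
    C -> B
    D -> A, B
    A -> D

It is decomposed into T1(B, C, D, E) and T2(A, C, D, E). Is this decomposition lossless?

Common attributes: T1 ∩ T2 = {C, D, E}.
Closure of {C, D, E}: C → B applies, adding B; D → A, B applies, adding A. So (C, D, E)⁺ = {A, B, C, D, E}.
This closure contains every attribute of T1, so T1 ∩ T2 → T1. The join is lossless.

Yes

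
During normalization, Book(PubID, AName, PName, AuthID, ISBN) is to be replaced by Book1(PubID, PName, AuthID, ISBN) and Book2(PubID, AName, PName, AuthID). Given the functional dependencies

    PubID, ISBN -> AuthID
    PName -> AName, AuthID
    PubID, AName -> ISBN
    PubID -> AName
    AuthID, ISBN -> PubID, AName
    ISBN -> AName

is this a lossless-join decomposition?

Yes

Common attributes: Book1 ∩ Book2 = {PubID, PName, AuthID}.
Closure of {PubID, PName, AuthID}: PName → AName, AuthID applies, adding AName; PubID, AName → ISBN applies, adding ISBN. So (PubID, PName, AuthID)⁺ = {PubID, AName, PName, AuthID, ISBN}.
This closure contains every attribute of Book1, so Book1 ∩ Book2 → Book1. The join is lossless.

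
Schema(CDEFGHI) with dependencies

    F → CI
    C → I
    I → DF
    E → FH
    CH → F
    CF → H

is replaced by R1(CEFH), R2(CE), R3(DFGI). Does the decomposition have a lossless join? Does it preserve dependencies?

Lossless test (chase): Rows 1 and 3 agree on F; apply F→CI and equate their CI entries. Rows 1 and 2 agree on C; apply C→I and equate their I entries. Rows 1 and 2 agree on I; apply I→DF and equate their DF entries. Rows 1 and 3 agree on I; apply I→DF and equate their DF entries. Rows 1 and 2 agree on E; apply E→FH and equate their FH entries. Rows 1 and 3 agree on CF; apply CF→H and equate their H entries. No row becomes fully distinguished — the join is lossy.
Dependency preservation: F → CI; C → I are not contained in any single fragment, but the restricted closure of each left-hand side across the fragments still reaches the right-hand side; the remaining FDs each lie inside some fragment. All dependencies are preserved.

lossy but dependency-preserving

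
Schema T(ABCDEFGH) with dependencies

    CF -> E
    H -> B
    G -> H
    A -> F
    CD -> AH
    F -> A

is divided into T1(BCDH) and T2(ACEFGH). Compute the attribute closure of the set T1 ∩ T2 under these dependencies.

T1 ∩ T2 = {CH}.
H → B applies, adding B
Closure: {BCH}.

BCH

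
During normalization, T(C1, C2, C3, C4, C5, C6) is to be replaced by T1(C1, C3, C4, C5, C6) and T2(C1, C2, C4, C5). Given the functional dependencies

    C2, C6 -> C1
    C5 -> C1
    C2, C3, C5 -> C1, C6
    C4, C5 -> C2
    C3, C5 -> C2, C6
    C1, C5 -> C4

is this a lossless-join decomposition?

Yes

Common attributes: T1 ∩ T2 = {C1, C4, C5}.
Closure of {C1, C4, C5}: C4, C5 → C2 applies, adding C2. So (C1, C4, C5)⁺ = {C1, C2, C4, C5}.
This closure contains every attribute of T2, so T1 ∩ T2 → T2. The join is lossless.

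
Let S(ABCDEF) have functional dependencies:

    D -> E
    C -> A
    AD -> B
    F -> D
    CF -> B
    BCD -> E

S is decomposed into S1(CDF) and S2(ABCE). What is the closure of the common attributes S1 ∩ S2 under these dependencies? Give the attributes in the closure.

AC

S1 ∩ S2 = {C}.
C → A applies, adding A
Closure: {AC}.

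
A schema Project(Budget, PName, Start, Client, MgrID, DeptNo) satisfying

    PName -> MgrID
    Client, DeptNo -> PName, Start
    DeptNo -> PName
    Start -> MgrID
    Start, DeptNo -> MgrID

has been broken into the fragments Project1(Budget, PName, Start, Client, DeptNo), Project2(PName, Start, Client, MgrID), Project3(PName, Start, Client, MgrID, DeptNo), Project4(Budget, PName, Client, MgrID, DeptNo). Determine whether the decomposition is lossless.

Chase test. Columns are Budget, PName, Start, Client, MgrID, DeptNo; row i has aⱼ where attribute j ∈ Projecti, else bᵢⱼ.
Initial tableau (one row per fragment):
  row 1: a1 a2 a3 a4 b15 a6
  row 2: b21 a2 a3 a4 a5 b26
  row 3: b31 a2 a3 a4 a5 a6
  row 4: a1 a2 b43 a4 a5 a6
Rows 1 and 2 agree on PName; apply PName→MgrID and equate their MgrID entries.
Rows 1 and 4 agree on Client, DeptNo; apply Client, DeptNo→PName, Start and equate their PName, Start entries.
Row 1 is now all distinguished symbols — the join is lossless.

Yes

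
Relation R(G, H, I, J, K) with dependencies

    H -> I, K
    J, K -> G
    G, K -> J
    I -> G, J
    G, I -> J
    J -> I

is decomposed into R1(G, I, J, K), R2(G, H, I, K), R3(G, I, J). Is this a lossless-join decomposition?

Yes

Chase test. Columns are G, H, I, J, K; row i has aⱼ where attribute j ∈ Ri, else bᵢⱼ.
Initial tableau (one row per fragment):
  row 1: a1 b12 a3 a4 a5
  row 2: a1 a2 a3 b24 a5
  row 3: a1 b32 a3 a4 b35
Rows 1 and 2 agree on G, K; apply G, K→J and equate their J entries.
Row 2 is now all distinguished symbols — the join is lossless.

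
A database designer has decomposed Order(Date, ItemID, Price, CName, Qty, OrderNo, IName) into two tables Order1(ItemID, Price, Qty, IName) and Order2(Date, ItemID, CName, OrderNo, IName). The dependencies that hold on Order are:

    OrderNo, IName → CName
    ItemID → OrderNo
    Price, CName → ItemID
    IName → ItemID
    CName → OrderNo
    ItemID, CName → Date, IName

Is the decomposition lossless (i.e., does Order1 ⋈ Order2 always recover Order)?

Common attributes: Order1 ∩ Order2 = {ItemID, IName}.
Closure of {ItemID, IName}: ItemID → OrderNo applies, adding OrderNo; OrderNo, IName → CName applies, adding CName; ItemID, CName → Date, IName applies, adding Date. So (ItemID, IName)⁺ = {Date, ItemID, CName, OrderNo, IName}.
This closure contains every attribute of Order2, so Order1 ∩ Order2 → Order2. The join is lossless.

Yes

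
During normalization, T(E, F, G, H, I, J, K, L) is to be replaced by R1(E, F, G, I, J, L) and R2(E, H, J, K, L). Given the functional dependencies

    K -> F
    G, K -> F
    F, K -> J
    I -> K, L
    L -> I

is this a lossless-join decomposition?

Common attributes: R1 ∩ R2 = {E, J, L}.
Closure of {E, J, L}: L → I applies, adding I; I → K, L applies, adding K; K → F applies, adding F. So (E, J, L)⁺ = {E, F, I, J, K, L}.
The closure contains neither all of R1 = {E, F, G, I, J, L} nor all of R2 = {E, H, J, K, L}, so the common attributes are not a superkey of either fragment. The join is lossy.

No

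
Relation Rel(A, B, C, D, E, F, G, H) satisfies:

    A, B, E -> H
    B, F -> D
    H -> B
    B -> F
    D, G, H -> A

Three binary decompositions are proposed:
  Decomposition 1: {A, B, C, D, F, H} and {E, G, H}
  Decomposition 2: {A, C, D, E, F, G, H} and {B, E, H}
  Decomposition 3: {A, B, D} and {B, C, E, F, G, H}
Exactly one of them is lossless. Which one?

Decomposition 2

Decomposition 1: common = {H}, closure = {B, D, F, H} → lossy.
Decomposition 2: common = {E, H}, closure = {B, D, E, F, H} → lossless.
Decomposition 3: common = {B}, closure = {B, D, F} → lossy.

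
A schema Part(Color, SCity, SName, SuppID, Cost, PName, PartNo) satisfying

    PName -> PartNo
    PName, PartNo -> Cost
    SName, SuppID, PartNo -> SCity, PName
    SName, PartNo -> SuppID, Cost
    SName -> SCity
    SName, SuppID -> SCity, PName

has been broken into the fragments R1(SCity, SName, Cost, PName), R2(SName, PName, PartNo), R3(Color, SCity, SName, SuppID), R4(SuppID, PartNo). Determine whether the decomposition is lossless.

No

Chase test. Columns are Color, SCity, SName, SuppID, Cost, PName, PartNo; row i has aⱼ where attribute j ∈ Ri, else bᵢⱼ.
Initial tableau (one row per fragment):
  row 1: b11 a2 a3 b14 a5 a6 b17
  row 2: b21 b22 a3 b24 b25 a6 a7
  row 3: a1 a2 a3 a4 b35 b36 b37
  row 4: b41 b42 b43 a4 b45 b46 a7
Rows 1 and 2 agree on PName; apply PName→PartNo and equate their PartNo entries.
Rows 1 and 2 agree on PName, PartNo; apply PName, PartNo→Cost and equate their Cost entries.
Rows 1 and 2 agree on SName, PartNo; apply SName, PartNo→SuppID, Cost and equate their SuppID, Cost entries.
Rows 1 and 2 agree on SName; apply SName→SCity and equate their SCity entries.
No row becomes fully distinguished — the join is lossy.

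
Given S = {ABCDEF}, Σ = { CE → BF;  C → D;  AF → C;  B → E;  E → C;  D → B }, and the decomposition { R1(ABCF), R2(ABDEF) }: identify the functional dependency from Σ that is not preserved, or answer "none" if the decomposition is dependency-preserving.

none

CE → BF: restricted closure across fragments reaches BF.
C → D: restricted closure across fragments reaches D.
AF → C lies within R1.
B → E lies within R2.
E → C: restricted closure across fragments reaches C.
D → B lies within R2.
Every dependency is enforceable on the fragments, so the decomposition is dependency-preserving.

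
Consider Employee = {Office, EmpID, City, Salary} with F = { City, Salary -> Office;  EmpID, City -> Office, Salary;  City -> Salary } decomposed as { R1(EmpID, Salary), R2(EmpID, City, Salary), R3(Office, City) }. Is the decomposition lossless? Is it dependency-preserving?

lossless and dependency-preserving

Lossless test (chase): Rows 2 and 3 agree on City; apply City→Salary and equate their Salary entries. Rows 2 and 3 agree on City, Salary; apply City, Salary→Office and equate their Office entries. Row 2 is now all distinguished symbols — the join is lossless.
Dependency preservation: City, Salary → Office; EmpID, City → Office, Salary are not contained in any single fragment, but the restricted closure of each left-hand side across the fragments still reaches the right-hand side; the remaining FDs each lie inside some fragment. All dependencies are preserved.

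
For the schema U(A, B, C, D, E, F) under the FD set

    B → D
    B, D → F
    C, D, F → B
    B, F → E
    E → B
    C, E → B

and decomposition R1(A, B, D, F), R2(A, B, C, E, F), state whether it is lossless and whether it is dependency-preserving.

Lossless test: (A, B, F)⁺ = {A, B, D, E, F}, which contains all of one fragment — lossless.
Dependency preservation: the restricted closure of {C, D, F} across the fragments never reaches {B}, so C, D, F → B cannot be enforced without a join — not preserved.

lossless but not dependency-preserving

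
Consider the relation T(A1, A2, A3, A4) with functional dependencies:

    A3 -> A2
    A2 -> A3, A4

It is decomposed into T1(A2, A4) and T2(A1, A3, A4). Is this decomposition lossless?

No

Common attributes: T1 ∩ T2 = {A4}.
No dependency enlarges {A4}, so (A4)⁺ = {A4}.
The closure contains neither all of T1 = {A2, A4} nor all of T2 = {A1, A3, A4}, so the common attributes are not a superkey of either fragment. The join is lossy.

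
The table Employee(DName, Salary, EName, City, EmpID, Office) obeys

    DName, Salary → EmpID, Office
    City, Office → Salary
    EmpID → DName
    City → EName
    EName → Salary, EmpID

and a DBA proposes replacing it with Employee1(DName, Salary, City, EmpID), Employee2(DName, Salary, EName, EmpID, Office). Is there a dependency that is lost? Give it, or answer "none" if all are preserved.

Check City → EName: no single fragment contains all of {EName, City}, and the restricted closure of {City} across the fragments never reaches {EName}.
DName, Salary → EmpID, Office is preserved.
City, Office → Salary is preserved.
EmpID → DName is preserved.
EName → Salary, EmpID is preserved.

City → EName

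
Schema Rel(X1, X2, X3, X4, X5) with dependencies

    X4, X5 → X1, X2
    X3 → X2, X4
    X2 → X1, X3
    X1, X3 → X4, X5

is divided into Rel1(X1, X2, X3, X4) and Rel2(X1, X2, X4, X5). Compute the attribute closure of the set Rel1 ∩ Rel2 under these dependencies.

Rel1 ∩ Rel2 = {X1, X2, X4}.
X2 → X1, X3 applies, adding X3
X1, X3 → X4, X5 applies, adding X5
Closure: {X1, X2, X3, X4, X5}.

X1, X2, X3, X4, X5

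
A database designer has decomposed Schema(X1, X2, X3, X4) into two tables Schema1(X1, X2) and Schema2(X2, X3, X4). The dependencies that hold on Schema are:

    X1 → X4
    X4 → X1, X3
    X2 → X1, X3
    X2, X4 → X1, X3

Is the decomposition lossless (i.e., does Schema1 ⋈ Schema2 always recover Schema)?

Yes

Common attributes: Schema1 ∩ Schema2 = {X2}.
Closure of {X2}: X2 → X1, X3 applies, adding X1, X3; X1 → X4 applies, adding X4. So (X2)⁺ = {X1, X2, X3, X4}.
This closure contains every attribute of Schema1, so Schema1 ∩ Schema2 → Schema1. The join is lossless.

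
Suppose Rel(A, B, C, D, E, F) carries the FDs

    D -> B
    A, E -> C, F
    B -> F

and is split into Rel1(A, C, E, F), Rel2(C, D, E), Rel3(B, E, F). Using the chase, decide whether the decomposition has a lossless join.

No

Chase test. Columns are A, B, C, D, E, F; row i has aⱼ where attribute j ∈ Reli, else bᵢⱼ.
Initial tableau (one row per fragment):
  row 1: a1 b12 a3 b14 a5 a6
  row 2: b21 b22 a3 a4 a5 b26
  row 3: b31 a2 b33 b34 a5 a6
No row becomes fully distinguished — the join is lossy.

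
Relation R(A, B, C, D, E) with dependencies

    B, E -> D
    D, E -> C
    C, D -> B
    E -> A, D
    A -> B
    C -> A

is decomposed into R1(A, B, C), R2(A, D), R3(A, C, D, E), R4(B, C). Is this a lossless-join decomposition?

Chase test. Columns are A, B, C, D, E; row i has aⱼ where attribute j ∈ Ri, else bᵢⱼ.
Initial tableau (one row per fragment):
  row 1: a1 a2 a3 b14 b15
  row 2: a1 b22 b23 a4 b25
  row 3: a1 b32 a3 a4 a5
  row 4: b41 a2 a3 b44 b45
Rows 1 and 2 agree on A; apply A→B and equate their B entries.
Rows 1 and 3 agree on A; apply A→B and equate their B entries.
Rows 1 and 4 agree on C; apply C→A and equate their A entries.
Row 3 is now all distinguished symbols — the join is lossless.

Yes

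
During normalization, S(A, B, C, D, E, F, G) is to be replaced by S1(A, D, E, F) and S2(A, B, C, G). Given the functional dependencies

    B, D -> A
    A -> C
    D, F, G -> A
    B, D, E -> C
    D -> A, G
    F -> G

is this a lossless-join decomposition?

Common attributes: S1 ∩ S2 = {A}.
Closure of {A}: A → C applies, adding C. So (A)⁺ = {A, C}.
The closure contains neither all of S1 = {A, D, E, F} nor all of S2 = {A, B, C, G}, so the common attributes are not a superkey of either fragment. The join is lossy.

No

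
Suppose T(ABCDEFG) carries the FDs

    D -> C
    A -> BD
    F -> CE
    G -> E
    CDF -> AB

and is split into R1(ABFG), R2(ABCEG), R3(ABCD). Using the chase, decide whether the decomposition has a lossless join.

Chase test. Columns are ABCDEFG; row i has aⱼ where attribute j ∈ Ri, else bᵢⱼ.
Initial tableau (one row per fragment):
  row 1: a1 a2 b13 b14 b15 a6 a7
  row 2: a1 a2 a3 b24 a5 b26 a7
  row 3: a1 a2 a3 a4 b35 b36 b37
Rows 1 and 2 agree on A; apply A→BD and equate their BD entries.
Rows 1 and 3 agree on A; apply A→BD and equate their BD entries.
Rows 1 and 2 agree on G; apply G→E and equate their E entries.
Rows 1 and 2 agree on D; apply D→C and equate their C entries.
Row 1 is now all distinguished symbols — the join is lossless.

Yes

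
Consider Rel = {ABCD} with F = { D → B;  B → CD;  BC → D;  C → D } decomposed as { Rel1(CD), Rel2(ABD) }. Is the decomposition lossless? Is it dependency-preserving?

Lossless test: (D)⁺ = {BCD}, which contains all of one fragment — lossless.
Dependency preservation: B → CD; BC → D are not contained in any single fragment, but the restricted closure of each left-hand side across the fragments still reaches the right-hand side; the remaining FDs each lie inside some fragment. All dependencies are preserved.

lossless and dependency-preserving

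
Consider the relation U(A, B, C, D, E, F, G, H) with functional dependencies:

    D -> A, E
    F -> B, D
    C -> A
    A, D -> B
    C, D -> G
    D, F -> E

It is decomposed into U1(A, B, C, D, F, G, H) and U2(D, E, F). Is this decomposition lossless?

Common attributes: U1 ∩ U2 = {D, F}.
Closure of {D, F}: D → A, E applies, adding A, E; F → B, D applies, adding B. So (D, F)⁺ = {A, B, D, E, F}.
This closure contains every attribute of U2, so U1 ∩ U2 → U2. The join is lossless.

Yes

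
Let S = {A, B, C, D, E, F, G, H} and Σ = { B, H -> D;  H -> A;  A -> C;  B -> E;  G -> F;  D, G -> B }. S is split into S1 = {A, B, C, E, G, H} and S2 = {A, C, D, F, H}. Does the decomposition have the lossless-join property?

Common attributes: S1 ∩ S2 = {A, C, H}.
No dependency enlarges {A, C, H}, so (A, C, H)⁺ = {A, C, H}.
The closure contains neither all of S1 = {A, B, C, E, G, H} nor all of S2 = {A, C, D, F, H}, so the common attributes are not a superkey of either fragment. The join is lossy.

No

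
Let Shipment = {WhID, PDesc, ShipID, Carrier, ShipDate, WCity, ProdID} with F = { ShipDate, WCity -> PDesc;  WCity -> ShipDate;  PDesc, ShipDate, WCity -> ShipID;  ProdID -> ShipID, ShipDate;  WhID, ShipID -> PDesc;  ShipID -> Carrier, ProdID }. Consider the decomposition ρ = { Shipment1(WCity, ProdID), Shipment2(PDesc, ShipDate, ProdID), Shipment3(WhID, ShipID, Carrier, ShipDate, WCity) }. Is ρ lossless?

Chase test. Columns are WhID, PDesc, ShipID, Carrier, ShipDate, WCity, ProdID; row i has aⱼ where attribute j ∈ Shipmenti, else bᵢⱼ.
Initial tableau (one row per fragment):
  row 1: b11 b12 b13 b14 b15 a6 a7
  row 2: b21 a2 b23 b24 a5 b26 a7
  row 3: a1 b32 a3 a4 a5 a6 b37
Rows 1 and 3 agree on WCity; apply WCity→ShipDate and equate their ShipDate entries.
Rows 1 and 2 agree on ProdID; apply ProdID→ShipID, ShipDate and equate their ShipID, ShipDate entries.
Rows 1 and 2 agree on ShipID; apply ShipID→Carrier, ProdID and equate their Carrier, ProdID entries.
Rows 1 and 3 agree on ShipDate, WCity; apply ShipDate, WCity→PDesc and equate their PDesc entries.
Rows 1 and 3 agree on PDesc, ShipDate, WCity; apply PDesc, ShipDate, WCity→ShipID and equate their ShipID entries.
Rows 1 and 3 agree on ShipID; apply ShipID→Carrier, ProdID and equate their Carrier, ProdID entries.
No row becomes fully distinguished — the join is lossy.

No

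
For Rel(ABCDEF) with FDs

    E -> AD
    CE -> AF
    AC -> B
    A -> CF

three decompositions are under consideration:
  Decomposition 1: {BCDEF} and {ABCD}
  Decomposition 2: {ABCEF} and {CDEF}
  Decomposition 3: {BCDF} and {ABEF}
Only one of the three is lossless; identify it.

Decomposition 2

Decomposition 1: common = {BCD}, closure = {BCD} → lossy.
Decomposition 2: common = {CEF}, closure = {ABCDEF} → lossless.
Decomposition 3: common = {BF}, closure = {BF} → lossy.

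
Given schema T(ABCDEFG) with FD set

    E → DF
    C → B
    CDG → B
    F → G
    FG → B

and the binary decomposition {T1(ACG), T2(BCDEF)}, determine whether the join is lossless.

Common attributes: T1 ∩ T2 = {C}.
Closure of {C}: C → B applies, adding B. So (C)⁺ = {BC}.
The closure contains neither all of T1 = {ACG} nor all of T2 = {BCDEF}, so the common attributes are not a superkey of either fragment. The join is lossy.

No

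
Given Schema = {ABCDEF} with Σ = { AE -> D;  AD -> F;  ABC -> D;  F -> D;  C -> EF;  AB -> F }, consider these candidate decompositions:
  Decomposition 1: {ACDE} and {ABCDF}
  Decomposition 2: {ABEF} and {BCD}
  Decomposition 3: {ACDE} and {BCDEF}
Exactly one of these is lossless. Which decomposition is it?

Decomposition 1: common = {ACD}, closure = {ACDEF} → lossless.
Decomposition 2: common = {B}, closure = {B} → lossy.
Decomposition 3: common = {CDE}, closure = {CDEF} → lossy.

Decomposition 1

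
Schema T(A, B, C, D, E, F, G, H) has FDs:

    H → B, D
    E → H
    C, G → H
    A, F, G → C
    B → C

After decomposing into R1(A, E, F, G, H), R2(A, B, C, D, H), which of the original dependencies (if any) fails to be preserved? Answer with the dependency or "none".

Check C, G → H: no single fragment contains all of {C, G, H}, and the restricted closure of {C, G} across the fragments never reaches {H}.
H → B, D is preserved.
E → H is preserved.
A, F, G → C is preserved.
B → C is preserved.

C, G → H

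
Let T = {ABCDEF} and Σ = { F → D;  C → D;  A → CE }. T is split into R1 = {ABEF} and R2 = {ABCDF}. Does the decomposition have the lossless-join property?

Yes

Common attributes: R1 ∩ R2 = {ABF}.
Closure of {ABF}: F → D applies, adding D; A → CE applies, adding CE. So (ABF)⁺ = {ABCDEF}.
This closure contains every attribute of R1, so R1 ∩ R2 → R1. The join is lossless.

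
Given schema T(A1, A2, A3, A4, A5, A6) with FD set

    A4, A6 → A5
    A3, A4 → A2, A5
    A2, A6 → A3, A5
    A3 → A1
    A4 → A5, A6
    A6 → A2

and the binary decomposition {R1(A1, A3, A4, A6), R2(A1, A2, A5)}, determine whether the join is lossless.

Common attributes: R1 ∩ R2 = {A1}.
No dependency enlarges {A1}, so (A1)⁺ = {A1}.
The closure contains neither all of R1 = {A1, A3, A4, A6} nor all of R2 = {A1, A2, A5}, so the common attributes are not a superkey of either fragment. The join is lossy.

No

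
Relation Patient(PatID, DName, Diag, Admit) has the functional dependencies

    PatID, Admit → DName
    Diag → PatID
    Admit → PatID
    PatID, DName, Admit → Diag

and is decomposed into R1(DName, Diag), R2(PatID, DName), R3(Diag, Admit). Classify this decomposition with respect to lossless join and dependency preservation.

lossy and not dependency-preserving

Lossless test (chase): Rows 1 and 3 agree on Diag; apply Diag→PatID and equate their PatID entries. No row becomes fully distinguished — the join is lossy.
Dependency preservation: the restricted closure of {PatID, Admit} across the fragments never reaches {DName}, so PatID, Admit → DName cannot be enforced without a join — not preserved.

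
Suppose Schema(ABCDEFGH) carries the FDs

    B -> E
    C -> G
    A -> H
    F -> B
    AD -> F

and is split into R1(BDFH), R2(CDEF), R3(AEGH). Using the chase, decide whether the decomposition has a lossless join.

No

Chase test. Columns are ABCDEFGH; row i has aⱼ where attribute j ∈ Ri, else bᵢⱼ.
Initial tableau (one row per fragment):
  row 1: b11 a2 b13 a4 b15 a6 b17 a8
  row 2: b21 b22 a3 a4 a5 a6 b27 b28
  row 3: a1 b32 b33 b34 a5 b36 a7 a8
Rows 1 and 2 agree on F; apply F→B and equate their B entries.
Rows 1 and 2 agree on B; apply B→E and equate their E entries.
No row becomes fully distinguished — the join is lossy.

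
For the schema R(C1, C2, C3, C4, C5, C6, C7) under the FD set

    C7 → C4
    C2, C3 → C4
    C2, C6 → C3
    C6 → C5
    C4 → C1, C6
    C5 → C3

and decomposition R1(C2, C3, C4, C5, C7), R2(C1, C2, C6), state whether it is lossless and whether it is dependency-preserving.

lossy and not dependency-preserving

Lossless test: (C2)⁺ = {C2}, which is a superkey of neither fragment — lossy.
Dependency preservation: the restricted closure of {C2, C6} across the fragments never reaches {C3}, so C2, C6 → C3 cannot be enforced without a join — not preserved.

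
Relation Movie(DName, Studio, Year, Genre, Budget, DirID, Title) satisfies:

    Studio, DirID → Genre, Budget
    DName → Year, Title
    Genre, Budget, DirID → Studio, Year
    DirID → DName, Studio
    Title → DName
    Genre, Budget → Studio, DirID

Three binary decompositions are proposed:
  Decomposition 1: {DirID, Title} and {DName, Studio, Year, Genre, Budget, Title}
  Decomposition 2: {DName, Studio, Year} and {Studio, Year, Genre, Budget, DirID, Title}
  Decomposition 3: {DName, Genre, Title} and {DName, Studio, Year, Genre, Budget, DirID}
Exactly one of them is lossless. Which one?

Decomposition 1: common = {Title}, closure = {DName, Year, Title} → lossy.
Decomposition 2: common = {Studio, Year}, closure = {Studio, Year} → lossy.
Decomposition 3: common = {DName, Genre}, closure = {DName, Year, Genre, Title} → lossless.

Decomposition 3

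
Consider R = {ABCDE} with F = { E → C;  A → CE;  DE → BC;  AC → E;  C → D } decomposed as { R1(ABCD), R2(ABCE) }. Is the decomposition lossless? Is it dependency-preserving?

lossless and dependency-preserving

Lossless test: (ABC)⁺ = {ABCDE}, which contains all of one fragment — lossless.
Dependency preservation: DE → BC is not contained in any single fragment, but the restricted closure of its left-hand side across the fragments still reaches the right-hand side; the remaining FDs each lie inside some fragment. All dependencies are preserved.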